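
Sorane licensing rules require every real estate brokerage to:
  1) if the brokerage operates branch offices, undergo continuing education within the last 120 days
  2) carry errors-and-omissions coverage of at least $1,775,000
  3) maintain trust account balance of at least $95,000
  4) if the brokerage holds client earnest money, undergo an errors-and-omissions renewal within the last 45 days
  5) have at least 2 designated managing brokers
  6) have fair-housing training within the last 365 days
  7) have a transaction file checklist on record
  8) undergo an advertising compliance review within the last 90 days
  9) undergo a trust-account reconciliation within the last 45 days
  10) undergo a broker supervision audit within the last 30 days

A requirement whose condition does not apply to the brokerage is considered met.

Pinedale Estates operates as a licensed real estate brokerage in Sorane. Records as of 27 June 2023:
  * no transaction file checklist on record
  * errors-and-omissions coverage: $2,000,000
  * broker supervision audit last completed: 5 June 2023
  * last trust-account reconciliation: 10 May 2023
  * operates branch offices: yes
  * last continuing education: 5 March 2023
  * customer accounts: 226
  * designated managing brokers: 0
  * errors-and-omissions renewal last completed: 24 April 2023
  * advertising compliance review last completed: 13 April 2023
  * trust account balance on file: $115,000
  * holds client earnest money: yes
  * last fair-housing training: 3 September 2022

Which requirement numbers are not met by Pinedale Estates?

4, 5, 7, 9

1. condition 'operates branch offices' holds; continuing education 114 days ago vs limit 120 → met
2. errors-and-omissions coverage $2,000,000 ≥ $1,775,000 → met
3. trust account balance $115,000 ≥ $95,000 → met
4. condition 'holds client earnest money' holds; errors-and-omissions renewal 64 days ago vs limit 45 → not met
5. designated managing brokers 0 < 2 → not met
6. fair-housing training 297 days ago vs limit 365 → met
7. transaction file checklist absent → not met
8. advertising compliance review 75 days ago vs limit 90 → met
9. trust-account reconciliation 48 days ago vs limit 45 → not met
10. broker supervision audit 22 days ago vs limit 30 → met
Not met: 4, 5, 7, 9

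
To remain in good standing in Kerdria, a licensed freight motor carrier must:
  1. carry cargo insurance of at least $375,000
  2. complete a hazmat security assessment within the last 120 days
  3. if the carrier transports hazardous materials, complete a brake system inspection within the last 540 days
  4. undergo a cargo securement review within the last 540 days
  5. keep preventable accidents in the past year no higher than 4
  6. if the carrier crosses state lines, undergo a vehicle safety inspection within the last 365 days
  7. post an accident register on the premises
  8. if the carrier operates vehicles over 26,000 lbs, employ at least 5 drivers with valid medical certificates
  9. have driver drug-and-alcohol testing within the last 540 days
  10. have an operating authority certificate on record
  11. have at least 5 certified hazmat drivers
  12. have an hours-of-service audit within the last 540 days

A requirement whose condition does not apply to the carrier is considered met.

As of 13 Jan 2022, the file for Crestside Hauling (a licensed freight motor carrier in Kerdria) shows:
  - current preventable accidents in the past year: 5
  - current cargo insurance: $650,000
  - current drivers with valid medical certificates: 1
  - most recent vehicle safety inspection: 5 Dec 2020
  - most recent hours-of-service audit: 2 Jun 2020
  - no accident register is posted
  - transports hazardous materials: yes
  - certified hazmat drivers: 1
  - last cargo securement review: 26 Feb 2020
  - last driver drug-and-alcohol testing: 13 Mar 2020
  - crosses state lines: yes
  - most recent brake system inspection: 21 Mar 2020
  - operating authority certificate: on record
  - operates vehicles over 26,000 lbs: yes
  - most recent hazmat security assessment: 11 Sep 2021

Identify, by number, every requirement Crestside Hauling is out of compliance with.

1. cargo insurance $650,000 ≥ $375,000 → met
2. hazmat security assessment 124 days ago vs limit 120 → not met
3. condition 'transports hazardous materials' holds; brake system inspection 663 days ago vs limit 540 → not met
4. cargo securement review 687 days ago vs limit 540 → not met
5. preventable accidents in the past year 5 > 4 → not met
6. condition 'crosses state lines' holds; vehicle safety inspection 404 days ago vs limit 365 → not met
7. accident register absent → not met
8. condition 'operates vehicles over 26,000 lbs' holds; drivers with valid medical certificates 1 < 5 → not met
9. driver drug-and-alcohol testing 671 days ago vs limit 540 → not met
10. operating authority certificate present → met
11. certified hazmat drivers 1 < 5 → not met
12. hours-of-service audit 590 days ago vs limit 540 → not met
Not met: 2, 3, 4, 5, 6, 7, 8, 9, 11, 12

2, 3, 4, 5, 6, 7, 8, 9, 11, 12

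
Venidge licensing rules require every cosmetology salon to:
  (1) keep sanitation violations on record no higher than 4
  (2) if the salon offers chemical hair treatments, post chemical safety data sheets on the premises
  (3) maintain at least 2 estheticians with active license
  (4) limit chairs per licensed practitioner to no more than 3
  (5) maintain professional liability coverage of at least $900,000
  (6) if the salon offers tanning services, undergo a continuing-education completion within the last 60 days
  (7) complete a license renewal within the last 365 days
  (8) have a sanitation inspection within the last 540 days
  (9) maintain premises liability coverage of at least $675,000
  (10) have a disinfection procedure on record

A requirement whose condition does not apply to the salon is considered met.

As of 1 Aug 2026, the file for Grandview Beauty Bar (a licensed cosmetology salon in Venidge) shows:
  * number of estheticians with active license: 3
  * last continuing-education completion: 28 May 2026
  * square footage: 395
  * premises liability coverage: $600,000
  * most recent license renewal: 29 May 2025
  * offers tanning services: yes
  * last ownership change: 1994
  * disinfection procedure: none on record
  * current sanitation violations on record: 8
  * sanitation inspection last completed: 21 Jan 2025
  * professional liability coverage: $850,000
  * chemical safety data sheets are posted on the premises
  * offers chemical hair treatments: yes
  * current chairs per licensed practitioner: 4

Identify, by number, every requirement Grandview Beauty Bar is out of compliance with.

1. sanitation violations on record 8 > 4 → not met
2. condition 'offers chemical hair treatments' holds; chemical safety data sheets present → met
3. estheticians with active license 3 ≥ 2 → met
4. chairs per licensed practitioner 4 > 3 → not met
5. professional liability coverage $850,000 < $900,000 → not met
6. condition 'offers tanning services' holds; continuing-education completion 65 days ago vs limit 60 → not met
7. license renewal 429 days ago vs limit 365 → not met
8. sanitation inspection 557 days ago vs limit 540 → not met
9. premises liability coverage $600,000 < $675,000 → not met
10. disinfection procedure absent → not met
Not met: 1, 4, 5, 6, 7, 8, 9, 10

1, 4, 5, 6, 7, 8, 9, 10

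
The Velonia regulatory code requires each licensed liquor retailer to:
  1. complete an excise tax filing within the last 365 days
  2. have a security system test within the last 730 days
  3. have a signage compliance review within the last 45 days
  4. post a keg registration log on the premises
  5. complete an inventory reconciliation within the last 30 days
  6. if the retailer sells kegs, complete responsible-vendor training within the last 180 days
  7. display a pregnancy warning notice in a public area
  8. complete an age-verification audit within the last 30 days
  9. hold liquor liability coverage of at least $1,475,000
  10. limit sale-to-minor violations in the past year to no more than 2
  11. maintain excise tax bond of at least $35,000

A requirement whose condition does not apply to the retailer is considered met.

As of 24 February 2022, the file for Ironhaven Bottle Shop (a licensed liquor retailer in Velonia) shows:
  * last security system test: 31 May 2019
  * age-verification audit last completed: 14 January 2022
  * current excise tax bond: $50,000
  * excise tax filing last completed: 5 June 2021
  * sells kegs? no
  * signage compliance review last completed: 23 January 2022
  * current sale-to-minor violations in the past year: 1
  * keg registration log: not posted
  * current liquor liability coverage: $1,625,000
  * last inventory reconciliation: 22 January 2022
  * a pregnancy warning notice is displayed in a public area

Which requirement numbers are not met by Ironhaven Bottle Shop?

2, 4, 5, 8

1. excise tax filing 264 days ago vs limit 365 → met
2. security system test 1000 days ago vs limit 730 → not met
3. signage compliance review 32 days ago vs limit 45 → met
4. keg registration log absent → not met
5. inventory reconciliation 33 days ago vs limit 30 → not met
6. condition 'sells kegs' does not hold → requirement n/a → met
7. pregnancy warning notice present → met
8. age-verification audit 41 days ago vs limit 30 → not met
9. liquor liability coverage $1,625,000 ≥ $1,475,000 → met
10. sale-to-minor violations in the past year 1 ≤ 2 → met
11. excise tax bond $50,000 ≥ $35,000 → met
Not met: 2, 4, 5, 8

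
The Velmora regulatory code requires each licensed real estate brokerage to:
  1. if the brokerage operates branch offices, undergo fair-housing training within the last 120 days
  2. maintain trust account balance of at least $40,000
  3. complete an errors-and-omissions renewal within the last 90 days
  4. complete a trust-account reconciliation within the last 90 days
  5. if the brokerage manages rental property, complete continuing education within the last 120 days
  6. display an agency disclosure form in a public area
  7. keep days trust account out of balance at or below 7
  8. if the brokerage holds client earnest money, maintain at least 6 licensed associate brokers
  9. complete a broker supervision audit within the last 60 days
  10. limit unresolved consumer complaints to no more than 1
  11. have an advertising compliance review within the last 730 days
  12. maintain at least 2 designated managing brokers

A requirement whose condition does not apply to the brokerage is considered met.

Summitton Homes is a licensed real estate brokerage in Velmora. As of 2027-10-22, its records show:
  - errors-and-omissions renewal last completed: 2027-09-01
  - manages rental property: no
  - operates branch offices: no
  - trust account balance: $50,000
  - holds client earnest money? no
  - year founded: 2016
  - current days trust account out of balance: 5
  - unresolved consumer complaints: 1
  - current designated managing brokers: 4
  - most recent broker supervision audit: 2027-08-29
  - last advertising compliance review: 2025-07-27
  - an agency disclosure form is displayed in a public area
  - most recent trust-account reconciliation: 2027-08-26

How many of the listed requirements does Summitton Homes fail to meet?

1. condition 'operates branch offices' does not hold → requirement n/a → met
2. trust account balance $50,000 ≥ $40,000 → met
3. errors-and-omissions renewal 51 days ago vs limit 90 → met
4. trust-account reconciliation 57 days ago vs limit 90 → met
5. condition 'manages rental property' does not hold → requirement n/a → met
6. agency disclosure form present → met
7. days trust account out of balance 5 ≤ 7 → met
8. condition 'holds client earnest money' does not hold → requirement n/a → met
9. broker supervision audit 54 days ago vs limit 60 → met
10. unresolved consumer complaints 1 ≤ 1 → met
11. advertising compliance review 817 days ago vs limit 730 → not met
12. designated managing brokers 4 ≥ 2 → met
Not met: 1 of 12

1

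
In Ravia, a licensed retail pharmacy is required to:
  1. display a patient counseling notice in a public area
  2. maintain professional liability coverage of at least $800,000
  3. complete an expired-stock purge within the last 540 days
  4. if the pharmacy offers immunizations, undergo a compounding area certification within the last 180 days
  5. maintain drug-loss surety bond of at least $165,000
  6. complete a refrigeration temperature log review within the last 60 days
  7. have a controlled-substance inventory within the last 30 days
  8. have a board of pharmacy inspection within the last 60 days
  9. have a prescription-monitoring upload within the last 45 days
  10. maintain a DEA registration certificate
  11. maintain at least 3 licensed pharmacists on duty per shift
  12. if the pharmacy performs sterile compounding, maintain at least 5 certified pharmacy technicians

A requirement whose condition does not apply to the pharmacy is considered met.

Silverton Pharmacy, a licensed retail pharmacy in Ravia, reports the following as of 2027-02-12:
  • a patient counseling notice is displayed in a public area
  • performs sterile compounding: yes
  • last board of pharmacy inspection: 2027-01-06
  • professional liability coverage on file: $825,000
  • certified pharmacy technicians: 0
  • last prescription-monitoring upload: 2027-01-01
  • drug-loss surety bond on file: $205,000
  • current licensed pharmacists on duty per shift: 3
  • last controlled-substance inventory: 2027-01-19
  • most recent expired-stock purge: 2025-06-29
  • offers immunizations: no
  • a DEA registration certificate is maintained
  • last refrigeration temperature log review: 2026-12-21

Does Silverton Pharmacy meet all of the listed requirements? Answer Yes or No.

No

1. patient counseling notice present → met
2. professional liability coverage $825,000 ≥ $800,000 → met
3. expired-stock purge 593 days ago vs limit 540 → not met
4. condition 'offers immunizations' does not hold → requirement n/a → met
5. drug-loss surety bond $205,000 ≥ $165,000 → met
6. refrigeration temperature log review 53 days ago vs limit 60 → met
7. controlled-substance inventory 24 days ago vs limit 30 → met
8. board of pharmacy inspection 37 days ago vs limit 60 → met
9. prescription-monitoring upload 42 days ago vs limit 45 → met
10. DEA registration certificate present → met
11. licensed pharmacists on duty per shift 3 ≥ 3 → met
12. condition 'performs sterile compounding' holds; certified pharmacy technicians 0 < 5 → not met
Not met: 3, 12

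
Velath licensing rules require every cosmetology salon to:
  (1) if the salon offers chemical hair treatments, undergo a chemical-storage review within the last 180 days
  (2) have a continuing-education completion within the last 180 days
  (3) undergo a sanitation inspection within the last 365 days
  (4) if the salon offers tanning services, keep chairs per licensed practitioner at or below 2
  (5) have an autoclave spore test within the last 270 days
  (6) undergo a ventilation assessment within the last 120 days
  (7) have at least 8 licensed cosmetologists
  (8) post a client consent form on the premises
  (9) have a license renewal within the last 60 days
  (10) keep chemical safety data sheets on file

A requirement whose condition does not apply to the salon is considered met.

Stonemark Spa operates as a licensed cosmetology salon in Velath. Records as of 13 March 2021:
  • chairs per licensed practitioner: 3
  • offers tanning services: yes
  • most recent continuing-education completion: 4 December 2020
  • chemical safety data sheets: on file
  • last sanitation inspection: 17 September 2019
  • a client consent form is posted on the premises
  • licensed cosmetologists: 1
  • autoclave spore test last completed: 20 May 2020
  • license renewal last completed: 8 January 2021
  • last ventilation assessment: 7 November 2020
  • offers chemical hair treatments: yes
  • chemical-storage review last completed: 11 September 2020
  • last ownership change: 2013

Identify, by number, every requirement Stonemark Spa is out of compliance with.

1, 3, 4, 5, 6, 7, 9

1. condition 'offers chemical hair treatments' holds; chemical-storage review 183 days ago vs limit 180 → not met
2. continuing-education completion 99 days ago vs limit 180 → met
3. sanitation inspection 543 days ago vs limit 365 → not met
4. condition 'offers tanning services' holds; chairs per licensed practitioner 3 > 2 → not met
5. autoclave spore test 297 days ago vs limit 270 → not met
6. ventilation assessment 126 days ago vs limit 120 → not met
7. licensed cosmetologists 1 < 8 → not met
8. client consent form present → met
9. license renewal 64 days ago vs limit 60 → not met
10. chemical safety data sheets present → met
Not met: 1, 3, 4, 5, 6, 7, 9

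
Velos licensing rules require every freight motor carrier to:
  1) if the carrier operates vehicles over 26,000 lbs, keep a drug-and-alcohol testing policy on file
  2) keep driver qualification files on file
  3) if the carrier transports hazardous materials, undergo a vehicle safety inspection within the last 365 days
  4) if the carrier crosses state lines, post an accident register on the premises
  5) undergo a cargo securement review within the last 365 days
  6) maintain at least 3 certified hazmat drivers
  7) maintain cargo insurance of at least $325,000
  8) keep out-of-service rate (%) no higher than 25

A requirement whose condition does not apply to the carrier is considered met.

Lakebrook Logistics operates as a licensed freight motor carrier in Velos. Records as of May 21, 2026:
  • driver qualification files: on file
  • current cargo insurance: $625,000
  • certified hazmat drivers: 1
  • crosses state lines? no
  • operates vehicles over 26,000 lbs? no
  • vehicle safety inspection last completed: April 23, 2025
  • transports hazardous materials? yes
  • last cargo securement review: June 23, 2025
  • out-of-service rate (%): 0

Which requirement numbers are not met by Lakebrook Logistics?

1. condition 'operates vehicles over 26,000 lbs' does not hold → requirement n/a → met
2. driver qualification files present → met
3. condition 'transports hazardous materials' holds; vehicle safety inspection 393 days ago vs limit 365 → not met
4. condition 'crosses state lines' does not hold → requirement n/a → met
5. cargo securement review 332 days ago vs limit 365 → met
6. certified hazmat drivers 1 < 3 → not met
7. cargo insurance $625,000 ≥ $325,000 → met
8. out-of-service rate (%) 0 ≤ 25 → met
Not met: 3, 6

3, 6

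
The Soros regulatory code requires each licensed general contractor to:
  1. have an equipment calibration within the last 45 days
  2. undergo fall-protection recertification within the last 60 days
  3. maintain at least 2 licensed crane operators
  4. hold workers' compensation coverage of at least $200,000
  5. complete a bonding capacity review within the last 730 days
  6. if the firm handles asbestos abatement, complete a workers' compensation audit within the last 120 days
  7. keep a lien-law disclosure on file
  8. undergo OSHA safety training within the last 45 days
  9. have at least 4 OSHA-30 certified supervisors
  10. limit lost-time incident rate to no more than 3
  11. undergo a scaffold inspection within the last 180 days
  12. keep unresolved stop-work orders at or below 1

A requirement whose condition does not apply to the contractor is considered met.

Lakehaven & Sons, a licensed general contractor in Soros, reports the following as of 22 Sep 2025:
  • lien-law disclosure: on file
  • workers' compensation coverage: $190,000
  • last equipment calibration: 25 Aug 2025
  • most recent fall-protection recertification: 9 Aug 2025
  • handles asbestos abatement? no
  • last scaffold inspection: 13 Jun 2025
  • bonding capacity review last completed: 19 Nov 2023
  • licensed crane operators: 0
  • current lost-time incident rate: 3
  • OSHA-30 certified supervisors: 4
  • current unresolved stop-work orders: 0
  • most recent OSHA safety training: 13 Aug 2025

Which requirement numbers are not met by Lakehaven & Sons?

1. equipment calibration 28 days ago vs limit 45 → met
2. fall-protection recertification 44 days ago vs limit 60 → met
3. licensed crane operators 0 < 2 → not met
4. workers' compensation coverage $190,000 < $200,000 → not met
5. bonding capacity review 673 days ago vs limit 730 → met
6. condition 'handles asbestos abatement' does not hold → requirement n/a → met
7. lien-law disclosure present → met
8. OSHA safety training 40 days ago vs limit 45 → met
9. OSHA-30 certified supervisors 4 ≥ 4 → met
10. lost-time incident rate 3 ≤ 3 → met
11. scaffold inspection 101 days ago vs limit 180 → met
12. unresolved stop-work orders 0 ≤ 1 → met
Not met: 3, 4

3, 4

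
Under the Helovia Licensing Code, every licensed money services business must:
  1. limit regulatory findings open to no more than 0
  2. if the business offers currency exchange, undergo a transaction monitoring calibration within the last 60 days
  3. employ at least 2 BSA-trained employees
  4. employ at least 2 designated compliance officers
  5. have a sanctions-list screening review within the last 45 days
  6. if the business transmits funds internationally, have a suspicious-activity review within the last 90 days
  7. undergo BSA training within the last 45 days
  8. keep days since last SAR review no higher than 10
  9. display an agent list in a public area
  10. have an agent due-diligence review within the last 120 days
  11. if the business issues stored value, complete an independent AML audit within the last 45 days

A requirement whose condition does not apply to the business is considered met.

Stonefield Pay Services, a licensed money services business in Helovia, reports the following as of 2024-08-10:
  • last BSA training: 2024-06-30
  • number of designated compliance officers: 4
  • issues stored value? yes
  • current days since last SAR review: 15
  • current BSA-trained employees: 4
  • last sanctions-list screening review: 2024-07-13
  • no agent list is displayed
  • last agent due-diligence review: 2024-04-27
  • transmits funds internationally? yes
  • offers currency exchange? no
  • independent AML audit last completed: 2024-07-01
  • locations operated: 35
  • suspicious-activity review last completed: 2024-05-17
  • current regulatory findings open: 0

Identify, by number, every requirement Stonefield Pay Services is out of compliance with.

8, 9

1. regulatory findings open 0 ≤ 0 → met
2. condition 'offers currency exchange' does not hold → requirement n/a → met
3. BSA-trained employees 4 ≥ 2 → met
4. designated compliance officers 4 ≥ 2 → met
5. sanctions-list screening review 28 days ago vs limit 45 → met
6. condition 'transmits funds internationally' holds; suspicious-activity review 85 days ago vs limit 90 → met
7. BSA training 41 days ago vs limit 45 → met
8. days since last SAR review 15 > 10 → not met
9. agent list absent → not met
10. agent due-diligence review 105 days ago vs limit 120 → met
11. condition 'issues stored value' holds; independent AML audit 40 days ago vs limit 45 → met
Not met: 8, 9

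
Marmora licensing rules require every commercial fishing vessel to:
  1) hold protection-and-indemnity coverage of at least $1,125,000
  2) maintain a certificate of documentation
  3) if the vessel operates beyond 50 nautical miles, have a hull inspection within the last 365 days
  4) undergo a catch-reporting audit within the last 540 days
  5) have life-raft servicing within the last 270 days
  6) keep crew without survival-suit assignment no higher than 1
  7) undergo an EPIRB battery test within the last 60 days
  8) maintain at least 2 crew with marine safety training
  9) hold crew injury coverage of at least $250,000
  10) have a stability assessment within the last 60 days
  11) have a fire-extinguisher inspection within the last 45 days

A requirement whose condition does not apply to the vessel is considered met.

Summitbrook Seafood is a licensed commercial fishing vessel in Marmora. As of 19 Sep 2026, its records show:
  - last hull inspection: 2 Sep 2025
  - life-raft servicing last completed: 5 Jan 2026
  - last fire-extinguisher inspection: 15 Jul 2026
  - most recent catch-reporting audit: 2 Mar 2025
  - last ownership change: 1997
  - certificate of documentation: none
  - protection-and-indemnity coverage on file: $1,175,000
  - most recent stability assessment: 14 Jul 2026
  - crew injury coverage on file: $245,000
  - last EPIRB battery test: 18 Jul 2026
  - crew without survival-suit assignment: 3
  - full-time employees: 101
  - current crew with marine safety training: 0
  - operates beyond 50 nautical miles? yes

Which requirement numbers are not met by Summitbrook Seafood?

2, 3, 4, 6, 7, 8, 9, 10, 11

1. protection-and-indemnity coverage $1,175,000 ≥ $1,125,000 → met
2. certificate of documentation absent → not met
3. condition 'operates beyond 50 nautical miles' holds; hull inspection 382 days ago vs limit 365 → not met
4. catch-reporting audit 566 days ago vs limit 540 → not met
5. life-raft servicing 257 days ago vs limit 270 → met
6. crew without survival-suit assignment 3 > 1 → not met
7. EPIRB battery test 63 days ago vs limit 60 → not met
8. crew with marine safety training 0 < 2 → not met
9. crew injury coverage $245,000 < $250,000 → not met
10. stability assessment 67 days ago vs limit 60 → not met
11. fire-extinguisher inspection 66 days ago vs limit 45 → not met
Not met: 2, 3, 4, 6, 7, 8, 9, 10, 11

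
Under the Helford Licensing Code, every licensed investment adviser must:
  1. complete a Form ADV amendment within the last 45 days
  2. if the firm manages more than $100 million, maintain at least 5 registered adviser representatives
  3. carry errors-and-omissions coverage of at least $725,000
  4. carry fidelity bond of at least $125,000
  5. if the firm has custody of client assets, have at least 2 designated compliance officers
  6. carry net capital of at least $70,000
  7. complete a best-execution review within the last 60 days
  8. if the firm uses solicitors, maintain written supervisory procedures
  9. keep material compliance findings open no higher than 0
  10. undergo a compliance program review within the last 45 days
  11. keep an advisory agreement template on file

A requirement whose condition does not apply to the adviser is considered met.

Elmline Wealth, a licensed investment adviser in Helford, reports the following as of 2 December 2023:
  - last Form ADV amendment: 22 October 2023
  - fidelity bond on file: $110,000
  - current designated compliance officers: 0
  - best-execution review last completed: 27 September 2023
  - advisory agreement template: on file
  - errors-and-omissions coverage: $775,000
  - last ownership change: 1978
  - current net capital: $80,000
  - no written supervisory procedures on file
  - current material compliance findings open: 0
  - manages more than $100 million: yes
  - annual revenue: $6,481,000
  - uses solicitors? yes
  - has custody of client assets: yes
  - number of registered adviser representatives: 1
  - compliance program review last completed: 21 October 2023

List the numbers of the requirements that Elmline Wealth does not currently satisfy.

2, 4, 5, 7, 8

1. Form ADV amendment 41 days ago vs limit 45 → met
2. condition 'manages more than $100 million' holds; registered adviser representatives 1 < 5 → not met
3. errors-and-omissions coverage $775,000 ≥ $725,000 → met
4. fidelity bond $110,000 < $125,000 → not met
5. condition 'has custody of client assets' holds; designated compliance officers 0 < 2 → not met
6. net capital $80,000 ≥ $70,000 → met
7. best-execution review 66 days ago vs limit 60 → not met
8. condition 'uses solicitors' holds; written supervisory procedures absent → not met
9. material compliance findings open 0 ≤ 0 → met
10. compliance program review 42 days ago vs limit 45 → met
11. advisory agreement template present → met
Not met: 2, 4, 5, 7, 8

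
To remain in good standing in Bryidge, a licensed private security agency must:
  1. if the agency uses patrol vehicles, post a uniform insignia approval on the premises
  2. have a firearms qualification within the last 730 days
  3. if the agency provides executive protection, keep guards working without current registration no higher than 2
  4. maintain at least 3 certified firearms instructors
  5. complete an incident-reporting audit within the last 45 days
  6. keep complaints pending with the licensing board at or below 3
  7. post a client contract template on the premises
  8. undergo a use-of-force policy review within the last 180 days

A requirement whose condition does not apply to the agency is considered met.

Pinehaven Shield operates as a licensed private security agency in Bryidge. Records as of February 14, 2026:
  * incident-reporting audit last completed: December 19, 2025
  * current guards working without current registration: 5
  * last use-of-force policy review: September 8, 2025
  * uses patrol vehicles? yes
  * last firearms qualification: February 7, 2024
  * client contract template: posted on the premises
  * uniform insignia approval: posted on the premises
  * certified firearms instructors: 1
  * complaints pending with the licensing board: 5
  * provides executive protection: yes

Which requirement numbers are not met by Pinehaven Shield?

1. condition 'uses patrol vehicles' holds; uniform insignia approval present → met
2. firearms qualification 738 days ago vs limit 730 → not met
3. condition 'provides executive protection' holds; guards working without current registration 5 > 2 → not met
4. certified firearms instructors 1 < 3 → not met
5. incident-reporting audit 57 days ago vs limit 45 → not met
6. complaints pending with the licensing board 5 > 3 → not met
7. client contract template present → met
8. use-of-force policy review 159 days ago vs limit 180 → met
Not met: 2, 3, 4, 5, 6

2, 3, 4, 5, 6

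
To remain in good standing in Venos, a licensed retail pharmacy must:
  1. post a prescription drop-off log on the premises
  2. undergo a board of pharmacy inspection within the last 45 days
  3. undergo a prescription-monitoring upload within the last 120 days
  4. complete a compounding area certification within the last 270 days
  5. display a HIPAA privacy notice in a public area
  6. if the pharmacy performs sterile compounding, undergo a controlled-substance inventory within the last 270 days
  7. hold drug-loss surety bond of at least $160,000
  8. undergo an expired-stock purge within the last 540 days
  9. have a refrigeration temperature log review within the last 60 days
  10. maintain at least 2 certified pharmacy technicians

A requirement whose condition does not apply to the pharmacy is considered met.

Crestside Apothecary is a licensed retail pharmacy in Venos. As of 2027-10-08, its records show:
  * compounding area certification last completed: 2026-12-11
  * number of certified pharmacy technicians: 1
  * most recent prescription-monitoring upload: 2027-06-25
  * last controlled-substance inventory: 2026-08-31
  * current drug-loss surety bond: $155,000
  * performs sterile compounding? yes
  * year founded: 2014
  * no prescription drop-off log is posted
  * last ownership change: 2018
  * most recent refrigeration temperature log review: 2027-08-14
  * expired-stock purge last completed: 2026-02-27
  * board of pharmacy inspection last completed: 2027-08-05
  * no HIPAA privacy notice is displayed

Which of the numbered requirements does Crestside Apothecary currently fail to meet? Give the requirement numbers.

1, 2, 4, 5, 6, 7, 8, 10

1. prescription drop-off log absent → not met
2. board of pharmacy inspection 64 days ago vs limit 45 → not met
3. prescription-monitoring upload 105 days ago vs limit 120 → met
4. compounding area certification 301 days ago vs limit 270 → not met
5. HIPAA privacy notice absent → not met
6. condition 'performs sterile compounding' holds; controlled-substance inventory 403 days ago vs limit 270 → not met
7. drug-loss surety bond $155,000 < $160,000 → not met
8. expired-stock purge 588 days ago vs limit 540 → not met
9. refrigeration temperature log review 55 days ago vs limit 60 → met
10. certified pharmacy technicians 1 < 2 → not met
Not met: 1, 2, 4, 5, 6, 7, 8, 10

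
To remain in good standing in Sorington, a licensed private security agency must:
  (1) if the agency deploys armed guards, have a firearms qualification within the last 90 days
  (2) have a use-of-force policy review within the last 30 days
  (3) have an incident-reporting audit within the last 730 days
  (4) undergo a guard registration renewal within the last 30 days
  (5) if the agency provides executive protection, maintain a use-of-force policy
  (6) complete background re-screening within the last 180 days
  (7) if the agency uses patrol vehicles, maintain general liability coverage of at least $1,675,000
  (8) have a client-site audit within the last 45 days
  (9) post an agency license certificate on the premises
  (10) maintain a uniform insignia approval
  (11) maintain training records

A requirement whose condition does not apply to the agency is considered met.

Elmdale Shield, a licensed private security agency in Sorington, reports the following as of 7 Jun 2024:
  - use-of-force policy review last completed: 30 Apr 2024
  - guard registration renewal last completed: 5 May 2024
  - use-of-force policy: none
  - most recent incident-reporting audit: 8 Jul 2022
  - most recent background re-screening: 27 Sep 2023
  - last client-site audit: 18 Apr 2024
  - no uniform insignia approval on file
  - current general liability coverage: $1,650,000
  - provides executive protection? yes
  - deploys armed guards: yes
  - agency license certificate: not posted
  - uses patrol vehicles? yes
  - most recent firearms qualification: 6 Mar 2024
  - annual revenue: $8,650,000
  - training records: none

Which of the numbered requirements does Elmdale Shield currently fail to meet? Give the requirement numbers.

1. condition 'deploys armed guards' holds; firearms qualification 93 days ago vs limit 90 → not met
2. use-of-force policy review 38 days ago vs limit 30 → not met
3. incident-reporting audit 700 days ago vs limit 730 → met
4. guard registration renewal 33 days ago vs limit 30 → not met
5. condition 'provides executive protection' holds; use-of-force policy absent → not met
6. background re-screening 254 days ago vs limit 180 → not met
7. condition 'uses patrol vehicles' holds; general liability coverage $1,650,000 < $1,675,000 → not met
8. client-site audit 50 days ago vs limit 45 → not met
9. agency license certificate absent → not met
10. uniform insignia approval absent → not met
11. training records absent → not met
Not met: 1, 2, 4, 5, 6, 7, 8, 9, 10, 11

1, 2, 4, 5, 6, 7, 8, 9, 10, 11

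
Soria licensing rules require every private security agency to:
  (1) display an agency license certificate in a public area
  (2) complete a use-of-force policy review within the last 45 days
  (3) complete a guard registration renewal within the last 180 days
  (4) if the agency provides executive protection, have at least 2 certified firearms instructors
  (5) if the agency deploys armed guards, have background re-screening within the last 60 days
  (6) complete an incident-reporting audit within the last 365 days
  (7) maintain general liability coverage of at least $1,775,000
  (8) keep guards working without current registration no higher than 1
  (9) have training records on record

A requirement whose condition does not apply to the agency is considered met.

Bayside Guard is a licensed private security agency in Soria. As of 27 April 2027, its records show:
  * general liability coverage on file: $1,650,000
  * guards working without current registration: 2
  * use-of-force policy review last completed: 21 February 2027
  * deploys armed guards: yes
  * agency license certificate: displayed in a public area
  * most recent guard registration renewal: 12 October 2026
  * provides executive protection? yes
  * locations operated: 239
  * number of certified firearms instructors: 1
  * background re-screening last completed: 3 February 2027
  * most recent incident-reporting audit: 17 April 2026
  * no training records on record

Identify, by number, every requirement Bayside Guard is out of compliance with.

1. agency license certificate present → met
2. use-of-force policy review 65 days ago vs limit 45 → not met
3. guard registration renewal 197 days ago vs limit 180 → not met
4. condition 'provides executive protection' holds; certified firearms instructors 1 < 2 → not met
5. condition 'deploys armed guards' holds; background re-screening 83 days ago vs limit 60 → not met
6. incident-reporting audit 375 days ago vs limit 365 → not met
7. general liability coverage $1,650,000 < $1,775,000 → not met
8. guards working without current registration 2 > 1 → not met
9. training records absent → not met
Not met: 2, 3, 4, 5, 6, 7, 8, 9

2, 3, 4, 5, 6, 7, 8, 9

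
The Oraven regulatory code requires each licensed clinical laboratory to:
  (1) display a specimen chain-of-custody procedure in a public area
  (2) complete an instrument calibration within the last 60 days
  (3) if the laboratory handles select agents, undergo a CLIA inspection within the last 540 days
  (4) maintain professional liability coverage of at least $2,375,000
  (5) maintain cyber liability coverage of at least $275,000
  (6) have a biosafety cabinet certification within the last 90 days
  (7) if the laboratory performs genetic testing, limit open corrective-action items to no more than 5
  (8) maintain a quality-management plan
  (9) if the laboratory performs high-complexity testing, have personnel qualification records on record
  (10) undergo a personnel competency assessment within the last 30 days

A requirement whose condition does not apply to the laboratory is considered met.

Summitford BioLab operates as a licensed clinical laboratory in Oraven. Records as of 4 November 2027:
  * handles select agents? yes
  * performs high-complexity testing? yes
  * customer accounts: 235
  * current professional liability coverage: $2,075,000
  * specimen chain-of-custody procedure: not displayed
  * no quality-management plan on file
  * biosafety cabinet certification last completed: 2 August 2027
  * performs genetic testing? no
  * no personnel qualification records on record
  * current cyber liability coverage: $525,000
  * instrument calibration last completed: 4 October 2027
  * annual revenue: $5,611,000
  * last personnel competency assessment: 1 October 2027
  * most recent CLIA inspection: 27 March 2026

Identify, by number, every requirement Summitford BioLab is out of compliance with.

1, 3, 4, 6, 8, 9, 10

1. specimen chain-of-custody procedure absent → not met
2. instrument calibration 31 days ago vs limit 60 → met
3. condition 'handles select agents' holds; CLIA inspection 587 days ago vs limit 540 → not met
4. professional liability coverage $2,075,000 < $2,375,000 → not met
5. cyber liability coverage $525,000 ≥ $275,000 → met
6. biosafety cabinet certification 94 days ago vs limit 90 → not met
7. condition 'performs genetic testing' does not hold → requirement n/a → met
8. quality-management plan absent → not met
9. condition 'performs high-complexity testing' holds; personnel qualification records absent → not met
10. personnel competency assessment 34 days ago vs limit 30 → not met
Not met: 1, 3, 4, 6, 8, 9, 10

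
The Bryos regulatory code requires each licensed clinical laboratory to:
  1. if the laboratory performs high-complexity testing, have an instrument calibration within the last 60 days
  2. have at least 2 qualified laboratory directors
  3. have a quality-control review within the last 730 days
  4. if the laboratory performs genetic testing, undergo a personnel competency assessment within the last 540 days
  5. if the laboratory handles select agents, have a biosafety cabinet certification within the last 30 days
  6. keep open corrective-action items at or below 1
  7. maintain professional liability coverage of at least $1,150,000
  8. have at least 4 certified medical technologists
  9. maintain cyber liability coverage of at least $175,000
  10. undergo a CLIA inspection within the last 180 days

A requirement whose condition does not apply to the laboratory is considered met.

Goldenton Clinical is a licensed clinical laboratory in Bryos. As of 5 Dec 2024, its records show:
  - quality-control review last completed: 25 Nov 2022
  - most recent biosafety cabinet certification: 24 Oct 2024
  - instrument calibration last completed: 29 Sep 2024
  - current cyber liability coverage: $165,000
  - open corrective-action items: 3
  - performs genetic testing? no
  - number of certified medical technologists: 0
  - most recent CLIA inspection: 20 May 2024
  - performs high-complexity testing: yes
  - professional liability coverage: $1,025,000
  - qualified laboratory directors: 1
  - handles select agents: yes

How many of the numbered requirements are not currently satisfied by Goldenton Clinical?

9

1. condition 'performs high-complexity testing' holds; instrument calibration 67 days ago vs limit 60 → not met
2. qualified laboratory directors 1 < 2 → not met
3. quality-control review 741 days ago vs limit 730 → not met
4. condition 'performs genetic testing' does not hold → requirement n/a → met
5. condition 'handles select agents' holds; biosafety cabinet certification 42 days ago vs limit 30 → not met
6. open corrective-action items 3 > 1 → not met
7. professional liability coverage $1,025,000 < $1,150,000 → not met
8. certified medical technologists 0 < 4 → not met
9. cyber liability coverage $165,000 < $175,000 → not met
10. CLIA inspection 199 days ago vs limit 180 → not met
Not met: 9 of 10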